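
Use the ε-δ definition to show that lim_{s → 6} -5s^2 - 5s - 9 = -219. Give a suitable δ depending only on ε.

Let ε > 0. We want δ > 0 such that 0 < |s − 6| < δ implies |(-5s^2 - 5s - 9) + 219| < ε.
(-5s^2 - 5s - 9) + 219 = -5s^2 - 5s + 210 = (s − 6)(-5s - 35).
So |(-5s^2 - 5s - 9) + 219| = |s − 6|·|-5s - 35|.
Assume first that |s − 6| < 1, so |s| < 7. Then |-5s - 35| ≤ 5·7 + 35 = 70.
Hence |(-5s^2 - 5s - 9) + 219| ≤ 70|s − 6| < ε provided |s − 6| < ε/70.
Take δ = min(1, ε/70). Then 0 < |s − 6| < δ gives both |s − 6| < 1 and |s − 6| < ε/70, so |(-5s^2 - 5s - 9) + 219| < ε.

δ = min(1, ε/70)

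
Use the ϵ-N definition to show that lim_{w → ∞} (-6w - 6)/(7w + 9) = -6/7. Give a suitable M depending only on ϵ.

M = (12/49)/ϵ

Let ϵ > 0 be given. We seek M > 0 such that w > M implies |(-6w - 6)/(7w + 9) + 6/7| < ϵ.
(-6w - 6)/(7w + 9) + 6/7 = (7(-6w - 6) − (-6)(7w + 9)) / (7(7w + 9)) = 12/(7(7w + 9)).
For w > 0 we have 7w + 9 > 7w, so |(-6w - 6)/(7w + 9) + 6/7| = 12/(7(7w + 9)) < 12/(7·7w) = (12/49)/w.
Thus |(-6w - 6)/(7w + 9) + 6/7| < ϵ whenever w > (12/49)/ϵ.
Take M = (12/49)/ϵ. If w > M then |(-6w - 6)/(7w + 9) + 6/7| < (12/49)/w < ϵ.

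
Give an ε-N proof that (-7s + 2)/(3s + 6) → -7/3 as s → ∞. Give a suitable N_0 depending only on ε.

N_0 = (16/3)/ε

Let ε > 0 be given. We seek N_0 > 0 such that s > N_0 implies |(-7s + 2)/(3s + 6) + 7/3| < ε.
(-7s + 2)/(3s + 6) + 7/3 = (3(-7s + 2) − (-7)(3s + 6)) / (3(3s + 6)) = 48/(3(3s + 6)).
For s > 0 we have 3s + 6 > 3s, so |(-7s + 2)/(3s + 6) + 7/3| = 48/(3(3s + 6)) < 48/(3·3s) = (16/3)/s.
Thus |(-7s + 2)/(3s + 6) + 7/3| < ε whenever s > (16/3)/ε.
Take N_0 = (16/3)/ε. If s > N_0 then |(-7s + 2)/(3s + 6) + 7/3| < (16/3)/s < ε.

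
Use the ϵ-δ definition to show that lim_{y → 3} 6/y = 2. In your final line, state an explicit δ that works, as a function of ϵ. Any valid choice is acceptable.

δ = min(3/2, (3/4)ϵ)

Let ϵ > 0 be given. We seek δ > 0 such that 0 < |y − 3| < δ implies |6/y − 2| < ϵ.
|6/y − 2| = 6·|3 − y|/(3·|y|) = 6|y − 3|/(3|y|).
Require δ ≤ 3/2 so that |y| > 3 − 3/2 = 3/2, hence 3|y| > 9/2.
Then |6/y − 2| < 6|y − 3|/(9/2), which is < ϵ when |y − 3| < (3/4)ϵ.
Take δ = min(3/2, (3/4)ϵ). Then 0 < |y − 3| < δ gives both |y − 3| < 3/2 and |y − 3| < (3/4)ϵ, so |6/y − 2| < ϵ.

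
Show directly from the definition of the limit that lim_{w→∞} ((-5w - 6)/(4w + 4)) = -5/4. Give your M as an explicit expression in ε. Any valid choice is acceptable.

M = (1/4)/ε

Let ε > 0. We seek M > 0 such that w > M implies |(-5w - 6)/(4w + 4) + 5/4| < ε.
(-5w - 6)/(4w + 4) + 5/4 = (4(-5w - 6) − (-5)(4w + 4)) / (4(4w + 4)) = -4/(4(4w + 4)).
For w > 0 we have 4w + 4 > 4w, so |(-5w - 6)/(4w + 4) + 5/4| = 4/(4(4w + 4)) < 4/(4·4w) = (1/4)/w.
Thus |(-5w - 6)/(4w + 4) + 5/4| < ε whenever w > (1/4)/ε.
Take M = (1/4)/ε. If w > M then |(-5w - 6)/(4w + 4) + 5/4| < (1/4)/w < ε.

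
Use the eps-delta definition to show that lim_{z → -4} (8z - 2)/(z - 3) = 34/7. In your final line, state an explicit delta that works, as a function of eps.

delta = min(7/2, (49/44)eps)

Let eps > 0 be given. We want delta > 0 with 0 < |z + 4| < delta ⇒ |(8z - 2)/(z - 3) − (34/7)| < eps.
Combining over a common denominator, (8z - 2)/(z - 3) − (34/7) = [(8z - 2)·(-7) − (-34)·(z - 3)] / [(-7)·(z - 3)] = -22(z + 4) / ((-7)(z - 3)).
So |(8z - 2)/(z - 3) − (34/7)| = 22|z + 4| / (7·|z − 3|).
Require delta ≤ 7/2, so |z − 3| ≥ |-7| − |z + 4| > 7 − 7/2 = 7/2.
Hence |(8z - 2)/(z - 3) − (34/7)| < 22|z + 4|/(7·(7/2)) = (44/49)|z + 4|, which is < eps once |z + 4| < (49/44)eps.
Take delta = min(7/2, (49/44)eps). Then 0 < |z + 4| < delta forces both bounds, so |(8z - 2)/(z - 3) − (34/7)| < eps.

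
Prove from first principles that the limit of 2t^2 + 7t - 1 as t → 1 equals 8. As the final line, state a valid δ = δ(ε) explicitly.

Fix ε > 0. We want δ > 0 such that 0 < |t − 1| < δ implies |(2t^2 + 7t - 1) − 8| < ε.
(2t^2 + 7t - 1) − 8 = 2t^2 + 7t - 9 = (t − 1)(2t + 9).
So |(2t^2 + 7t - 1) − 8| = |t − 1|·|2t + 9|.
Require δ ≤ 2. Then |t − 1| < 2 gives |t| < 3, and by the triangle inequality |2t + 9| ≤ 2·3 + 9 = 15.
Hence |(2t^2 + 7t - 1) − 8| ≤ 15|t − 1| < ε provided |t − 1| < ε/15.
Choosing δ = min(2, ε/15) ensures both conditions, hence |(2t^2 + 7t - 1) − 8| < ε.

δ = min(2, ε/15)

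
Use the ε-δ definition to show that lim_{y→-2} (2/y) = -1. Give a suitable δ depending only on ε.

Suppose ε > 0. We seek δ > 0 such that 0 < |y + 2| < δ implies |2/y + 1| < ε.
|2/y + 1| = 2·|-2 − y|/(2·|y|) = 2|y + 2|/(2|y|).
Restrict δ ≤ 1. Then |y + 2| < 1 gives |y| > 1, so 2|y| > 2.
Then |2/y + 1| < 2|y + 2|/2, which is < ε when |y + 2| < ε.
Take δ = min(1, ε). Then 0 < |y + 2| < δ gives both |y + 2| < 1 and |y + 2| < ε, so |2/y + 1| < ε.

δ = min(1, ε)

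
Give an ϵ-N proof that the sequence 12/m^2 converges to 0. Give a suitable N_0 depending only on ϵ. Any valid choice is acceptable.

N_0 = (12/ϵ)^{1/2}

Let ϵ > 0 be given. For m ≥ 1, |12/m^2 − 0| = 12/m^2.
12/m^2 < ϵ ⇔ m^2 > 12/ϵ ⇔ m > (12/ϵ)^{1/2}.
Take N_0 = (12/ϵ)^{1/2}. Then m > N_0 implies 12/m^2 < ϵ.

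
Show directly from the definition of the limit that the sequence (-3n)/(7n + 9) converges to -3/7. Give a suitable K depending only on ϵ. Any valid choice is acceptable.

K = (27/49)/ϵ

Suppose ϵ > 0. For n ≥ 1, |(-3n)/(7n + 9) + 3/7| = |27|/(7(7n + 9)) = 27/(7(7n + 9)).
Since 7n + 9 ≥ 7n for n ≥ 1, this is ≤ 27/(7·7n) = (27/49)/n.
So |(-3n)/(7n + 9) + 3/7| < ϵ whenever n > (27/49)/ϵ.
Take K = (27/49)/ϵ. If n > K then |(-3n)/(7n + 9) + 3/7| ≤ (27/49)/n < ϵ.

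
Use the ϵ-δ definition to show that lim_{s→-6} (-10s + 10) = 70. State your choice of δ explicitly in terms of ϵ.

δ = ϵ/10

Suppose ϵ > 0. We need δ > 0 so that 0 < |s + 6| < δ implies |(-10s + 10) − 70| < ϵ.
Since (-10s + 10) − 70 = -10(s + 6), we have |(-10s + 10) − 70| = 10|s + 6|.
So 10|s + 6| < ϵ exactly when |s + 6| < ϵ/10.
Take δ = ϵ/10. If 0 < |s + 6| < δ then |(-10s + 10) − 70| = 10|s + 6| < 10·(ϵ/10) = ϵ.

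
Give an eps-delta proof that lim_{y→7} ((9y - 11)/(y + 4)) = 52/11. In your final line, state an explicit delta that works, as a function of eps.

Let eps > 0. We want delta > 0 with 0 < |y − 7| < delta ⇒ |(9y - 11)/(y + 4) − (52/11)| < eps.
Combining over a common denominator, (9y - 11)/(y + 4) − (52/11) = [(9y - 11)·11 − 52·(y + 4)] / [11·(y + 4)] = 47(y − 7) / (11(y + 4)).
So |(9y - 11)/(y + 4) − (52/11)| = 47|y − 7| / (11·|y + 4|).
Restrict delta ≤ 11/2. Then |y − 7| < 11/2 gives |y + 4| = |(y − 7) + 11| ≥ 11 − 11/2 = 11/2.
Hence |(9y - 11)/(y + 4) − (52/11)| < 47|y − 7|/(11·(11/2)) = (94/121)|y − 7|, which is < eps once |y − 7| < (121/94)eps.
Take delta = min(11/2, (121/94)eps). Then 0 < |y − 7| < delta forces both bounds, so |(9y - 11)/(y + 4) − (52/11)| < eps.

delta = min(11/2, (121/94)eps)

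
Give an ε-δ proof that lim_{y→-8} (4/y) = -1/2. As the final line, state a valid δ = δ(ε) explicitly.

Let ε > 0 be given. We seek δ > 0 such that 0 < |y + 8| < δ implies |4/y + 1/2| < ε.
|4/y + 1/2| = 4·|-8 − y|/(8·|y|) = 4|y + 8|/(8|y|).
Require δ ≤ 4 so that |y| > 8 − 4 = 4, hence 8|y| > 32.
Then |4/y + 1/2| < 4|y + 8|/32, which is < ε when |y + 8| < 8ε.
Take δ = min(4, 8ε). Then 0 < |y + 8| < δ gives both |y + 8| < 4 and |y + 8| < 8ε, so |4/y + 1/2| < ε.

δ = min(4, 8ε)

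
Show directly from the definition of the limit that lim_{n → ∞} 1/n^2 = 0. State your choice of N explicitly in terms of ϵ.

N = (1/ϵ)^{1/2}

Suppose ϵ > 0. For n ≥ 1, |1/n^2 − 0| = 1/n^2.
1/n^2 < ϵ ⇔ n^2 > 1/ϵ ⇔ n > (1/ϵ)^{1/2}.
Take N = (1/ϵ)^{1/2}. Then n > N implies 1/n^2 < ϵ.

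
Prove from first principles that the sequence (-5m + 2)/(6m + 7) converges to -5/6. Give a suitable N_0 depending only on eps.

N_0 = (47/36)/eps

Suppose eps > 0. For m ≥ 1, |(-5m + 2)/(6m + 7) + 5/6| = |47|/(6(6m + 7)) = 47/(6(6m + 7)).
Since 6m + 7 ≥ 6m for m ≥ 1, this is ≤ 47/(6·6m) = (47/36)/m.
So |(-5m + 2)/(6m + 7) + 5/6| < eps whenever m > (47/36)/eps.
Take N_0 = (47/36)/eps. If m > N_0 then |(-5m + 2)/(6m + 7) + 5/6| ≤ (47/36)/m < eps.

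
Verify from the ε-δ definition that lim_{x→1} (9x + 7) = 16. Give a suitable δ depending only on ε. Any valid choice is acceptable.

Fix ε > 0. We need δ > 0 so that 0 < |x − 1| < δ implies |(9x + 7) − 16| < ε.
Since (9x + 7) − 16 = 9(x − 1), we have |(9x + 7) − 16| = 9|x − 1|.
So 9|x − 1| < ε exactly when |x − 1| < ε/9.
Choosing δ = ε/9 gives |(9x + 7) − 16| = 9|x − 1| < ε whenever |x − 1| < δ.

δ = ε/9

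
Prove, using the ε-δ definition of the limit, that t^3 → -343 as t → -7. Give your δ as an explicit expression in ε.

Let ε > 0 be given. We seek δ > 0 with 0 < |t + 7| < δ ⇒ |t^3 + 343| < ε.
Factor: t^3 + 343 = (t + 7)(t^2 - 7t + 49), so |t^3 + 343| = |t + 7|·|t^2 - 7t + 49|.
Restrict δ ≤ 1. Then |t + 7| < 1 gives |t| < 8, so by the triangle inequality |t^2 - 7t + 49| ≤ 8^2 + 7·8 + 49 = 169.
Hence |t^3 + 343| ≤ 169|t + 7|, which is < ε once |t + 7| < ε/169.
Take δ = min(1, ε/169). If 0 < |t + 7| < δ then both bounds hold and |t^3 + 343| ≤ 169|t + 7| < 169·(ε/169) = ε.

δ = min(1, ε/169)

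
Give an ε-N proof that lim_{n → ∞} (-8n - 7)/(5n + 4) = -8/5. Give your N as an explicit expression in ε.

Fix ε > 0. For n ≥ 1, |(-8n - 7)/(5n + 4) + 8/5| = |-3|/(5(5n + 4)) = 3/(5(5n + 4)).
Since 5n + 4 ≥ 5n for n ≥ 1, this is ≤ 3/(5·5n) = (3/25)/n.
So |(-8n - 7)/(5n + 4) + 8/5| < ε whenever n > (3/25)/ε.
Take N = (3/25)/ε. If n > N then |(-8n - 7)/(5n + 4) + 8/5| ≤ (3/25)/n < ε.

N = (3/25)/ε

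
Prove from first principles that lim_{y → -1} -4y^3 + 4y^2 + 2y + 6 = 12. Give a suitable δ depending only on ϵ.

Let ϵ > 0 be given. We want δ > 0 such that 0 < |y + 1| < δ implies |(-4y^3 + 4y^2 + 2y + 6) − 12| < ϵ.
(-4y^3 + 4y^2 + 2y + 6) − 12 = -4y^3 + 4y^2 + 2y - 6 = (y + 1)(-4y^2 + 8y - 6).
So |(-4y^3 + 4y^2 + 2y + 6) − 12| = |y + 1|·|-4y^2 + 8y - 6|.
Require δ ≤ 1. Then |y + 1| < 1 gives |y| < 2, and by the triangle inequality |-4y^2 + 8y - 6| ≤ 4·2^2 + 8·2 + 6 = 38.
Hence |(-4y^3 + 4y^2 + 2y + 6) − 12| ≤ 38|y + 1| < ϵ provided |y + 1| < ϵ/38.
Choosing δ = min(1, ϵ/38) ensures both conditions, hence |(-4y^3 + 4y^2 + 2y + 6) − 12| < ϵ.

δ = min(1, ϵ/38)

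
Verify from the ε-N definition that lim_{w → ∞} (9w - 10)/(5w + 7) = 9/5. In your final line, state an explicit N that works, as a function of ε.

N = (113/25)/ε

Suppose ε > 0. We seek N > 0 such that w > N implies |(9w - 10)/(5w + 7) − (9/5)| < ε.
(9w - 10)/(5w + 7) − (9/5) = (5(9w - 10) − 9(5w + 7)) / (5(5w + 7)) = -113/(5(5w + 7)).
For w > 0 we have 5w + 7 > 5w, so |(9w - 10)/(5w + 7) − (9/5)| = 113/(5(5w + 7)) < 113/(5·5w) = (113/25)/w.
Thus |(9w - 10)/(5w + 7) − (9/5)| < ε whenever w > (113/25)/ε.
Take N = (113/25)/ε. If w > N then |(9w - 10)/(5w + 7) − (9/5)| < (113/25)/w < ε.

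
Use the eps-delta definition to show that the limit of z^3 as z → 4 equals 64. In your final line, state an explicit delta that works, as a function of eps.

Suppose eps > 0. We seek delta > 0 with 0 < |z − 4| < delta ⇒ |z^3 − 64| < eps.
Factor: z^3 − 64 = (z − 4)(z^2 + 4z + 16), so |z^3 − 64| = |z − 4|·|z^2 + 4z + 16|.
Impose delta ≤ 1 so that |z| < 5; then |z^2 + 4z + 16| ≤ 61.
Hence |z^3 − 64| ≤ 61|z − 4|, which is < eps once |z − 4| < eps/61.
Take delta = min(1, eps/61). If 0 < |z − 4| < delta then both bounds hold and |z^3 − 64| ≤ 61|z − 4| < 61·(eps/61) = eps.

delta = min(1, eps/61)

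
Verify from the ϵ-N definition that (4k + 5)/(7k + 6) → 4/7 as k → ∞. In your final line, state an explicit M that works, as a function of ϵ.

Suppose ϵ > 0. For k ≥ 1, |(4k + 5)/(7k + 6) − (4/7)| = |11|/(7(7k + 6)) = 11/(7(7k + 6)).
Since 7k + 6 ≥ 7k for k ≥ 1, this is ≤ 11/(7·7k) = (11/49)/k.
So |(4k + 5)/(7k + 6) − (4/7)| < ϵ whenever k > (11/49)/ϵ.
Take M = (11/49)/ϵ. If k > M then |(4k + 5)/(7k + 6) − (4/7)| ≤ (11/49)/k < ϵ.

M = (11/49)/ϵ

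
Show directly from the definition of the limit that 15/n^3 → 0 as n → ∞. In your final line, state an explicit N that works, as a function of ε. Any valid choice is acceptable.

N = (15/ε)^{1/3}

Fix ε > 0. For n ≥ 1, |15/n^3 − 0| = 15/n^3.
15/n^3 < ε ⇔ n^3 > 15/ε ⇔ n > (15/ε)^{1/3}.
Take N = (15/ε)^{1/3}. Then n > N implies 15/n^3 < ε.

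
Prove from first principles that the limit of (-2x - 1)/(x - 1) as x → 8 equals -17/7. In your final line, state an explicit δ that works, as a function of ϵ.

δ = min(7/2, (49/6)ϵ)

Fix ϵ > 0. We want δ > 0 with 0 < |x − 8| < δ ⇒ |(-2x - 1)/(x - 1) + 17/7| < ϵ.
Combining over a common denominator, (-2x - 1)/(x - 1) + 17/7 = [(-2x - 1)·7 − (-17)·(x - 1)] / [7·(x - 1)] = 3(x − 8) / (7(x - 1)).
So |(-2x - 1)/(x - 1) + 17/7| = 3|x − 8| / (7·|x − 1|).
Restrict δ ≤ 7/2. Then |x − 8| < 7/2 gives |x − 1| = |(x − 8) + 7| ≥ 7 − 7/2 = 7/2.
Hence |(-2x - 1)/(x - 1) + 17/7| < 3|x − 8|/(7·(7/2)) = (6/49)|x − 8|, which is < ϵ once |x − 8| < (49/6)ϵ.
Take δ = min(7/2, (49/6)ϵ). Then 0 < |x − 8| < δ forces both bounds, so |(-2x - 1)/(x - 1) + 17/7| < ϵ.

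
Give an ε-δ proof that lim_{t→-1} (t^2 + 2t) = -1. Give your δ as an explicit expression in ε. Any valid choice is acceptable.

Fix ε > 0. We want δ > 0 such that 0 < |t + 1| < δ implies |(t^2 + 2t) + 1| < ε.
(t^2 + 2t) + 1 = t^2 + 2t + 1 = (t + 1)(t + 1).
So |(t^2 + 2t) + 1| = |t + 1|·|t + 1|.
Require δ ≤ 1. Then |t + 1| < 1 gives |t| < 2, and by the triangle inequality |t + 1| ≤ 2 + 1 = 3.
Hence |(t^2 + 2t) + 1| ≤ 3|t + 1| < ε provided |t + 1| < ε/3.
Take δ = min(1, ε/3). Then 0 < |t + 1| < δ gives both |t + 1| < 1 and |t + 1| < ε/3, so |(t^2 + 2t) + 1| < ε.

δ = min(1, ε/3)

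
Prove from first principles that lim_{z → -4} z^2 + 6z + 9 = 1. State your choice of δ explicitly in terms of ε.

δ = min(1, ε/7)

Suppose ε > 0. We want δ > 0 such that 0 < |z + 4| < δ implies |(z^2 + 6z + 9) − 1| < ε.
(z^2 + 6z + 9) − 1 = z^2 + 6z + 8 = (z + 4)(z + 2).
So |(z^2 + 6z + 9) − 1| = |z + 4|·|z + 2|.
Require δ ≤ 1. Then |z + 4| < 1 gives |z| < 5, and by the triangle inequality |z + 2| ≤ 5 + 2 = 7.
Hence |(z^2 + 6z + 9) − 1| ≤ 7|z + 4| < ε provided |z + 4| < ε/7.
Take δ = min(1, ε/7). Then 0 < |z + 4| < δ gives both |z + 4| < 1 and |z + 4| < ε/7, so |(z^2 + 6z + 9) − 1| < ε.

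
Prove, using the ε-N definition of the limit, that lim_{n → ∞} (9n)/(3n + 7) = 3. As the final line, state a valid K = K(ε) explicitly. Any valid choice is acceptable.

Let ε > 0. For n ≥ 1, |(9n)/(3n + 7) − 3| = |-63|/(3(3n + 7)) = 63/(3(3n + 7)).
Since 3n + 7 ≥ 3n for n ≥ 1, this is ≤ 63/(3·3n) = 7/n.
So |(9n)/(3n + 7) − 3| < ε whenever n > 7/ε.
Take K = 7/ε. If n > K then |(9n)/(3n + 7) − 3| ≤ 7/n < ε.

K = 7/ε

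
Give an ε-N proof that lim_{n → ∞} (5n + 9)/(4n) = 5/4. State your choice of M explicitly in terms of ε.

Let ε > 0 be given. For n ≥ 1, |(5n + 9)/(4n) − (5/4)| = |36|/(4(4n)) = 36/(4(4n)).
Since 4n ≥ 4n for n ≥ 1, this is ≤ 36/(4·4n) = (9/4)/n.
So |(5n + 9)/(4n) − (5/4)| < ε whenever n > (9/4)/ε.
Take M = (9/4)/ε. If n > M then |(5n + 9)/(4n) − (5/4)| ≤ (9/4)/n < ε.

M = (9/4)/ε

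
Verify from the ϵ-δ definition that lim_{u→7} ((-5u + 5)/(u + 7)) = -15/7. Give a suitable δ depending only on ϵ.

δ = min(7, (49/20)ϵ)

Fix ϵ > 0. We want δ > 0 with 0 < |u − 7| < δ ⇒ |(-5u + 5)/(u + 7) + 15/7| < ϵ.
Combining over a common denominator, (-5u + 5)/(u + 7) + 15/7 = [(-5u + 5)·14 − (-30)·(u + 7)] / [14·(u + 7)] = -40(u − 7) / (14(u + 7)).
So |(-5u + 5)/(u + 7) + 15/7| = 40|u − 7| / (14·|u + 7|).
Require δ ≤ 7, so |u + 7| ≥ |14| − |u − 7| > 14 − 7 = 7.
Hence |(-5u + 5)/(u + 7) + 15/7| < 40|u − 7|/(14·7) = (20/49)|u − 7|, which is < ϵ once |u − 7| < (49/20)ϵ.
Take δ = min(7, (49/20)ϵ). Then 0 < |u − 7| < δ forces both bounds, so |(-5u + 5)/(u + 7) + 15/7| < ϵ.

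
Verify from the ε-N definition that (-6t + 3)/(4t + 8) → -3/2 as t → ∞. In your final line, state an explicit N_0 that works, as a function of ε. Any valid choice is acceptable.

N_0 = (15/4)/ε

Suppose ε > 0. We seek N_0 > 0 such that t > N_0 implies |(-6t + 3)/(4t + 8) + 3/2| < ε.
(-6t + 3)/(4t + 8) + 3/2 = (4(-6t + 3) − (-6)(4t + 8)) / (4(4t + 8)) = 60/(4(4t + 8)).
For t > 0 we have 4t + 8 > 4t, so |(-6t + 3)/(4t + 8) + 3/2| = 60/(4(4t + 8)) < 60/(4·4t) = (15/4)/t.
Thus |(-6t + 3)/(4t + 8) + 3/2| < ε whenever t > (15/4)/ε.
Take N_0 = (15/4)/ε. If t > N_0 then |(-6t + 3)/(4t + 8) + 3/2| < (15/4)/t < ε.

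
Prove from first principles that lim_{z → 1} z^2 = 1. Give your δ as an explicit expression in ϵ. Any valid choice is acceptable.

Let ϵ > 0 be given. We seek δ > 0 with 0 < |z − 1| < δ ⇒ |z^2 − 1| < ϵ.
Factor: z^2 − 1 = (z − 1)(z + 1), so |z^2 − 1| = |z − 1|·|z + 1|.
Restrict δ ≤ 2. Then |z − 1| < 2 gives |z| < 3, so by the triangle inequality |z + 1| ≤ 3 + 1 = 4.
Hence |z^2 − 1| ≤ 4|z − 1|, which is < ϵ once |z − 1| < ϵ/4.
Take δ = min(2, ϵ/4). If 0 < |z − 1| < δ then both bounds hold and |z^2 − 1| ≤ 4|z − 1| < 4·(ϵ/4) = ϵ.

δ = min(2, ϵ/4)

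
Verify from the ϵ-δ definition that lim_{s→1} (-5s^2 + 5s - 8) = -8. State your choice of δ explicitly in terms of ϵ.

δ = min(1, ϵ/10)

Fix ϵ > 0. We want δ > 0 such that 0 < |s − 1| < δ implies |(-5s^2 + 5s - 8) + 8| < ϵ.
(-5s^2 + 5s - 8) + 8 = -5s^2 + 5s = (s − 1)(-5s).
So |(-5s^2 + 5s - 8) + 8| = |s − 1|·|-5s|.
Require δ ≤ 1. Then |s − 1| < 1 gives |s| < 2, and by the triangle inequality |-5s| ≤ 5·2 = 10.
Hence |(-5s^2 + 5s - 8) + 8| ≤ 10|s − 1| < ϵ provided |s − 1| < ϵ/10.
Take δ = min(1, ϵ/10). Then 0 < |s − 1| < δ gives both |s − 1| < 1 and |s − 1| < ϵ/10, so |(-5s^2 + 5s - 8) + 8| < ϵ.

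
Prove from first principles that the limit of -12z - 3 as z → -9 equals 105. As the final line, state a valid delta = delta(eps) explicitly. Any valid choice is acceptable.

Suppose eps > 0. We need delta > 0 so that 0 < |z + 9| < delta implies |(-12z - 3) − 105| < eps.
Since (-12z - 3) − 105 = -12(z + 9), we have |(-12z - 3) − 105| = 12|z + 9|.
So 12|z + 9| < eps exactly when |z + 9| < eps/12.
Choosing delta = eps/12 gives |(-12z - 3) − 105| = 12|z + 9| < eps whenever |z + 9| < delta.

delta = eps/12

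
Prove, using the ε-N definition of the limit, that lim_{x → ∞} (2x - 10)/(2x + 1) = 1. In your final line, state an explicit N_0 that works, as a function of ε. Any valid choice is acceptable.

N_0 = (11/2)/ε

Suppose ε > 0. We seek N_0 > 0 such that x > N_0 implies |(2x - 10)/(2x + 1) − 1| < ε.
(2x - 10)/(2x + 1) − 1 = (2(2x - 10) − 2(2x + 1)) / (2(2x + 1)) = -22/(2(2x + 1)).
For x > 0 we have 2x + 1 > 2x, so |(2x - 10)/(2x + 1) − 1| = 22/(2(2x + 1)) < 22/(2·2x) = (11/2)/x.
Thus |(2x - 10)/(2x + 1) − 1| < ε whenever x > (11/2)/ε.
Take N_0 = (11/2)/ε. If x > N_0 then |(2x - 10)/(2x + 1) − 1| < (11/2)/x < ε.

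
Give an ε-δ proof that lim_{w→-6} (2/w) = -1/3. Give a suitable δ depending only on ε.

δ = min(3, 9ε)

Let ε > 0. We seek δ > 0 such that 0 < |w + 6| < δ implies |2/w + 1/3| < ε.
|2/w + 1/3| = 2·|-6 − w|/(6·|w|) = 2|w + 6|/(6|w|).
Require δ ≤ 3 so that |w| > 6 − 3 = 3, hence 6|w| > 18.
Then |2/w + 1/3| < 2|w + 6|/18, which is < ε when |w + 6| < 9ε.
Take δ = min(3, 9ε). Then 0 < |w + 6| < δ gives both |w + 6| < 3 and |w + 6| < 9ε, so |2/w + 1/3| < ε.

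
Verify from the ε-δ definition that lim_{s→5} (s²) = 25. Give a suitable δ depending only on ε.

Fix ε > 0. We seek δ > 0 with 0 < |s − 5| < δ ⇒ |s² − 25| < ε.
Factor: s² − 25 = (s − 5)(s + 5), so |s² − 25| = |s − 5|·|s + 5|.
Impose δ ≤ 1 so that |s| < 6; then |s + 5| ≤ 11.
Hence |s² − 25| ≤ 11|s − 5|, which is < ε once |s − 5| < ε/11.
Take δ = min(1, ε/11). If 0 < |s − 5| < δ then both bounds hold and |s² − 25| ≤ 11|s − 5| < 11·(ε/11) = ε.

δ = min(1, ε/11)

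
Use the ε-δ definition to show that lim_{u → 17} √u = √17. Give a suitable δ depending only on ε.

Fix ε > 0. We want δ > 0 such that 0 < |u − 17| < δ implies |√u − √17| < ε.
Rationalise: √u − √17 = (u − 17)/(√u + √17), so |√u − √17| = |u − 17|/(√u + √17).
Restrict δ ≤ 17 so that |u − 17| < 17 forces u > 0, and then √u + √17 > √17.
Hence |√u − √17| < |u − 17|/√17, which is < ε once |u − 17| < √17·ε.
Take δ = min(17, √17·ε). If 0 < |u − 17| < δ then u > 0 and |√u − √17| < |u − 17|/√17 < ε.

δ = min(17, √17·ε)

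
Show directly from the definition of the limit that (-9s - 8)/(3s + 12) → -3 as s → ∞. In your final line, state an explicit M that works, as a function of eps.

M = (28/3)/eps

Let eps > 0. We seek M > 0 such that s > M implies |(-9s - 8)/(3s + 12) + 3| < eps.
(-9s - 8)/(3s + 12) + 3 = (3(-9s - 8) − (-9)(3s + 12)) / (3(3s + 12)) = 84/(3(3s + 12)).
For s > 0 we have 3s + 12 > 3s, so |(-9s - 8)/(3s + 12) + 3| = 84/(3(3s + 12)) < 84/(3·3s) = (28/3)/s.
Thus |(-9s - 8)/(3s + 12) + 3| < eps whenever s > (28/3)/eps.
Take M = (28/3)/eps. If s > M then |(-9s - 8)/(3s + 12) + 3| < (28/3)/s < eps.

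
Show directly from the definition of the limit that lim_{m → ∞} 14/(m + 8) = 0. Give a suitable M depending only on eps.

Suppose eps > 0. For m ≥ 1, |14/(m + 8) − 0| = 14/(m + 8) ≤ 14/m.
We need 14/m < eps, i.e. m > 14/eps.
Take M = 14/eps. If m > M then |14/(m + 8)| ≤ 14/m < eps.

M = 14/eps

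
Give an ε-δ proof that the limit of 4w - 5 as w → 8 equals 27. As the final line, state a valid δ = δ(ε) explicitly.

δ = ε/4

Fix ε > 0. We need δ > 0 so that 0 < |w − 8| < δ implies |(4w - 5) − 27| < ε.
Since (4w - 5) − 27 = 4(w − 8), we have |(4w - 5) − 27| = 4|w − 8|.
Thus it suffices that |w − 8| < ε/4.
Choosing δ = ε/4 gives |(4w - 5) − 27| = 4|w − 8| < ε whenever |w − 8| < δ.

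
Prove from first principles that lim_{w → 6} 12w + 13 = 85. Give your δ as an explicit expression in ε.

δ = ε/12

Let ε > 0 be given. We need δ > 0 so that 0 < |w − 6| < δ implies |(12w + 13) − 85| < ε.
|(12w + 13) − 85| = |12w - 72| = 12|w − 6|.
Thus it suffices that |w − 6| < ε/12.
Choosing δ = ε/12 gives |(12w + 13) − 85| = 12|w − 6| < ε whenever |w − 6| < δ.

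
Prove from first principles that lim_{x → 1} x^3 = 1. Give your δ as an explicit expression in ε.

δ = min(1, ε/7)

Let ε > 0. We seek δ > 0 with 0 < |x − 1| < δ ⇒ |x^3 − 1| < ε.
Factor: x^3 − 1 = (x − 1)(x^2 + x + 1), so |x^3 − 1| = |x − 1|·|x^2 + x + 1|.
Restrict δ ≤ 1. Then |x − 1| < 1 gives |x| < 2, so by the triangle inequality |x^2 + x + 1| ≤ 2^2 + 2 + 1 = 7.
Hence |x^3 − 1| ≤ 7|x − 1|, which is < ε once |x − 1| < ε/7.
Take δ = min(1, ε/7). If 0 < |x − 1| < δ then both bounds hold and |x^3 − 1| ≤ 7|x − 1| < 7·(ε/7) = ε.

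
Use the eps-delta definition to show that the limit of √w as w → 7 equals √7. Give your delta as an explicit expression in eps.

delta = min(7, √7·eps)

Let eps > 0. We want delta > 0 such that 0 < |w − 7| < delta implies |√w − √7| < eps.
Rationalise: √w − √7 = (w − 7)/(√w + √7), so |√w − √7| = |w − 7|/(√w + √7).
Restrict delta ≤ 7 so that |w − 7| < 7 forces w > 0, and then √w + √7 > √7.
Hence |√w − √7| < |w − 7|/√7, which is < eps once |w − 7| < √7·eps.
Take delta = min(7, √7·eps). If 0 < |w − 7| < delta then w > 0 and |√w − √7| < |w − 7|/√7 < eps.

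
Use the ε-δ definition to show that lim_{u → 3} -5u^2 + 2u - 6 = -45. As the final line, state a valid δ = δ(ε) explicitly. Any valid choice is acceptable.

Suppose ε > 0. We want δ > 0 such that 0 < |u − 3| < δ implies |(-5u^2 + 2u - 6) + 45| < ε.
(-5u^2 + 2u - 6) + 45 = -5u^2 + 2u + 39 = (u − 3)(-5u - 13).
So |(-5u^2 + 2u - 6) + 45| = |u − 3|·|-5u - 13|.
Require δ ≤ 1. Then |u − 3| < 1 gives |u| < 4, and by the triangle inequality |-5u - 13| ≤ 5·4 + 13 = 33.
Hence |(-5u^2 + 2u - 6) + 45| ≤ 33|u − 3| < ε provided |u − 3| < ε/33.
Choosing δ = min(1, ε/33) ensures both conditions, hence |(-5u^2 + 2u - 6) + 45| < ε.

δ = min(1, ε/33)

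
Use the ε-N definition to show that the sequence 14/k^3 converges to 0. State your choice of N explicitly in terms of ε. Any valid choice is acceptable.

N = (14/ε)^{1/3}

Suppose ε > 0. For k ≥ 1, |14/k^3 − 0| = 14/k^3.
14/k^3 < ε ⇔ k^3 > 14/ε ⇔ k > (14/ε)^{1/3}.
Take N = (14/ε)^{1/3}. Then k > N implies 14/k^3 < ε.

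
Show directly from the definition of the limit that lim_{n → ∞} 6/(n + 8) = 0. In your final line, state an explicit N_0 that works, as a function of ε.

N_0 = 6/ε

Suppose ε > 0. For n ≥ 1, |6/(n + 8) − 0| = 6/(n + 8) ≤ 6/n.
We need 6/n < ε, i.e. n > 6/ε.
Take N_0 = 6/ε. If n > N_0 then |6/(n + 8)| ≤ 6/n < ε.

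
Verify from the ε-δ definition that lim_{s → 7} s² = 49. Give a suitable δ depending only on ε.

Let ε > 0. We seek δ > 0 with 0 < |s − 7| < δ ⇒ |s² − 49| < ε.
Factor: s² − 49 = (s − 7)(s + 7), so |s² − 49| = |s − 7|·|s + 7|.
Impose δ ≤ 1 so that |s| < 8; then |s + 7| ≤ 15.
Hence |s² − 49| ≤ 15|s − 7|, which is < ε once |s − 7| < ε/15.
Take δ = min(1, ε/15). If 0 < |s − 7| < δ then both bounds hold and |s² − 49| ≤ 15|s − 7| < 15·(ε/15) = ε.

δ = min(1, ε/15)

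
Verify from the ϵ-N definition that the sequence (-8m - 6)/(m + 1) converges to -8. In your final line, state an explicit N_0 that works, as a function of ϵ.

N_0 = 2/ϵ

Suppose ϵ > 0. For m ≥ 1, |(-8m - 6)/(m + 1) + 8| = |2|/((m + 1)) = 2/((m + 1)).
Since m + 1 ≥ m for m ≥ 1, this is ≤ 2/(m) = 2/m.
So |(-8m - 6)/(m + 1) + 8| < ϵ whenever m > 2/ϵ.
Take N_0 = 2/ϵ. If m > N_0 then |(-8m - 6)/(m + 1) + 8| ≤ 2/m < ϵ.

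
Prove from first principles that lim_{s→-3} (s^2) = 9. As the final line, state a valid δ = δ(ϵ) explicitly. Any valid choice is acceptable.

Suppose ϵ > 0. We seek δ > 0 with 0 < |s + 3| < δ ⇒ |s^2 − 9| < ϵ.
Factor: s^2 − 9 = (s + 3)(s - 3), so |s^2 − 9| = |s + 3|·|s - 3|.
Restrict δ ≤ 1. Then |s + 3| < 1 gives |s| < 4, so by the triangle inequality |s - 3| ≤ 4 + 3 = 7.
Hence |s^2 − 9| ≤ 7|s + 3|, which is < ϵ once |s + 3| < ϵ/7.
Take δ = min(1, ϵ/7). If 0 < |s + 3| < δ then both bounds hold and |s^2 − 9| ≤ 7|s + 3| < 7·(ϵ/7) = ϵ.

δ = min(1, ϵ/7)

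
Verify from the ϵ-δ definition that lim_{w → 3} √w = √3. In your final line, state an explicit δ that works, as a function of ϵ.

δ = min(3, √3·ϵ)

Let ϵ > 0. We want δ > 0 such that 0 < |w − 3| < δ implies |√w − √3| < ϵ.
Rationalise: √w − √3 = (w − 3)/(√w + √3), so |√w − √3| = |w − 3|/(√w + √3).
Restrict δ ≤ 3 so that |w − 3| < 3 forces w > 0, and then √w + √3 > √3.
Hence |√w − √3| < |w − 3|/√3, which is < ϵ once |w − 3| < √3·ϵ.
Take δ = min(3, √3·ϵ). If 0 < |w − 3| < δ then w > 0 and |√w − √3| < |w − 3|/√3 < ϵ.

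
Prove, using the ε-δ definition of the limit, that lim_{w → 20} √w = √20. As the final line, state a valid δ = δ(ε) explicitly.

Fix ε > 0. We want δ > 0 such that 0 < |w − 20| < δ implies |√w − √20| < ε.
Rationalise: √w − √20 = (w − 20)/(√w + √20), so |√w − √20| = |w − 20|/(√w + √20).
Restrict δ ≤ 20 so that |w − 20| < 20 forces w > 0, and then √w + √20 > √20.
Hence |√w − √20| < |w − 20|/√20, which is < ε once |w − 20| < √20·ε.
Take δ = min(20, √20·ε). If 0 < |w − 20| < δ then w > 0 and |√w − √20| < |w − 20|/√20 < ε.

δ = min(20, √20·ε)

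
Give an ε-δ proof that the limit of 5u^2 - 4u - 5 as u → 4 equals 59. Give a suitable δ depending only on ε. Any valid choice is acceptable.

Fix ε > 0. We want δ > 0 such that 0 < |u − 4| < δ implies |(5u^2 - 4u - 5) − 59| < ε.
(5u^2 - 4u - 5) − 59 = 5u^2 - 4u - 64 = (u − 4)(5u + 16).
So |(5u^2 - 4u - 5) − 59| = |u − 4|·|5u + 16|.
Require δ ≤ 1. Then |u − 4| < 1 gives |u| < 5, and by the triangle inequality |5u + 16| ≤ 5·5 + 16 = 41.
Hence |(5u^2 - 4u - 5) − 59| ≤ 41|u − 4| < ε provided |u − 4| < ε/41.
Choosing δ = min(1, ε/41) ensures both conditions, hence |(5u^2 - 4u - 5) − 59| < ε.

δ = min(1, ε/41)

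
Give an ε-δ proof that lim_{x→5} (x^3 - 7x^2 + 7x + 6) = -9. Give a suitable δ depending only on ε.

Let ε > 0 be given. We want δ > 0 such that 0 < |x − 5| < δ implies |(x^3 - 7x^2 + 7x + 6) + 9| < ε.
(x^3 - 7x^2 + 7x + 6) + 9 = x^3 - 7x^2 + 7x + 15 = (x − 5)(x^2 - 2x - 3).
So |(x^3 - 7x^2 + 7x + 6) + 9| = |x − 5|·|x^2 - 2x - 3|.
Require δ ≤ 2. Then |x − 5| < 2 gives |x| < 7, and by the triangle inequality |x^2 - 2x - 3| ≤ 7^2 + 2·7 + 3 = 66.
Hence |(x^3 - 7x^2 + 7x + 6) + 9| ≤ 66|x − 5| < ε provided |x − 5| < ε/66.
Take δ = min(2, ε/66). Then 0 < |x − 5| < δ gives both |x − 5| < 2 and |x − 5| < ε/66, so |(x^3 - 7x^2 + 7x + 6) + 9| < ε.

δ = min(2, ε/66)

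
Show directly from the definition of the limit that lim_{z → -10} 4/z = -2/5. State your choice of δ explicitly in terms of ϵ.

Let ϵ > 0. We seek δ > 0 such that 0 < |z + 10| < δ implies |4/z + 2/5| < ϵ.
|4/z + 2/5| = 4·|-10 − z|/(10·|z|) = 4|z + 10|/(10|z|).
Restrict δ ≤ 5. Then |z + 10| < 5 gives |z| > 5, so 10|z| > 50.
Then |4/z + 2/5| < 4|z + 10|/50, which is < ϵ when |z + 10| < (25/2)ϵ.
Take δ = min(5, (25/2)ϵ). Then 0 < |z + 10| < δ gives both |z + 10| < 5 and |z + 10| < (25/2)ϵ, so |4/z + 2/5| < ϵ.

δ = min(5, (25/2)ϵ)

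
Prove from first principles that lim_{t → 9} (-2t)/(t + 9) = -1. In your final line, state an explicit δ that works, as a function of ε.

Let ε > 0. We want δ > 0 with 0 < |t − 9| < δ ⇒ |(-2t)/(t + 9) + 1| < ε.
Combining over a common denominator, (-2t)/(t + 9) + 1 = [(-2t)·18 − (-18)·(t + 9)] / [18·(t + 9)] = -18(t − 9) / (18(t + 9)).
So |(-2t)/(t + 9) + 1| = 18|t − 9| / (18·|t + 9|).
Restrict δ ≤ 9. Then |t − 9| < 9 gives |t + 9| = |(t − 9) + 18| ≥ 18 − 9 = 9.
Hence |(-2t)/(t + 9) + 1| < 18|t − 9|/(18·9) = (1/9)|t − 9|, which is < ε once |t − 9| < 9ε.
Take δ = min(9, 9ε). Then 0 < |t − 9| < δ forces both bounds, so |(-2t)/(t + 9) + 1| < ε.

δ = min(9, 9ε)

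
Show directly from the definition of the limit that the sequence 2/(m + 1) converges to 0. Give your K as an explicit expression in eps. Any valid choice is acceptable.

K = 2/eps

Fix eps > 0. For m ≥ 1, |2/(m + 1) − 0| = 2/(m + 1) ≤ 2/m.
We need 2/m < eps, i.e. m > 2/eps.
Take K = 2/eps. If m > K then |2/(m + 1)| ≤ 2/m < eps.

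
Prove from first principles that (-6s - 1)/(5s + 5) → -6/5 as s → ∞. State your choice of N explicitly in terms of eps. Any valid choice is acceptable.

Let eps > 0. We seek N > 0 such that s > N implies |(-6s - 1)/(5s + 5) + 6/5| < eps.
(-6s - 1)/(5s + 5) + 6/5 = (5(-6s - 1) − (-6)(5s + 5)) / (5(5s + 5)) = 25/(5(5s + 5)).
For s > 0 we have 5s + 5 > 5s, so |(-6s - 1)/(5s + 5) + 6/5| = 25/(5(5s + 5)) < 25/(5·5s) = 1/s.
Thus |(-6s - 1)/(5s + 5) + 6/5| < eps whenever s > 1/eps.
Take N = 1/eps. If s > N then |(-6s - 1)/(5s + 5) + 6/5| < 1/s < eps.

N = 1/eps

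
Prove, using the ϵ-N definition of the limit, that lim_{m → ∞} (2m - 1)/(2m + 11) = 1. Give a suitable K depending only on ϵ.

K = 6/ϵ

Let ϵ > 0 be given. For m ≥ 1, |(2m - 1)/(2m + 11) − 1| = |-24|/(2(2m + 11)) = 24/(2(2m + 11)).
Since 2m + 11 ≥ 2m for m ≥ 1, this is ≤ 24/(2·2m) = 6/m.
So |(2m - 1)/(2m + 11) − 1| < ϵ whenever m > 6/ϵ.
Take K = 6/ϵ. If m > K then |(2m - 1)/(2m + 11) − 1| ≤ 6/m < ϵ.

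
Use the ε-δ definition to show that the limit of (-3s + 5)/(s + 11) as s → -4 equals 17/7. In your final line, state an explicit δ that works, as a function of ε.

δ = min(7/2, (49/76)ε)

Let ε > 0 be given. We want δ > 0 with 0 < |s + 4| < δ ⇒ |(-3s + 5)/(s + 11) − (17/7)| < ε.
Combining over a common denominator, (-3s + 5)/(s + 11) − (17/7) = [(-3s + 5)·7 − 17·(s + 11)] / [7·(s + 11)] = -38(s + 4) / (7(s + 11)).
So |(-3s + 5)/(s + 11) − (17/7)| = 38|s + 4| / (7·|s + 11|).
Restrict δ ≤ 7/2. Then |s + 4| < 7/2 gives |s + 11| = |(s + 4) + 7| ≥ 7 − 7/2 = 7/2.
Hence |(-3s + 5)/(s + 11) − (17/7)| < 38|s + 4|/(7·(7/2)) = (76/49)|s + 4|, which is < ε once |s + 4| < (49/76)ε.
Take δ = min(7/2, (49/76)ε). Then 0 < |s + 4| < δ forces both bounds, so |(-3s + 5)/(s + 11) − (17/7)| < ε.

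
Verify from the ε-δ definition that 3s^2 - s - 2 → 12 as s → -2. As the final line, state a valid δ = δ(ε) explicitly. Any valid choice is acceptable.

Suppose ε > 0. We want δ > 0 such that 0 < |s + 2| < δ implies |(3s^2 - s - 2) − 12| < ε.
(3s^2 - s - 2) − 12 = 3s^2 - s - 14 = (s + 2)(3s - 7).
So |(3s^2 - s - 2) − 12| = |s + 2|·|3s - 7|.
Assume first that |s + 2| < 1, so |s| < 3. Then |3s - 7| ≤ 3·3 + 7 = 16.
Hence |(3s^2 - s - 2) − 12| ≤ 16|s + 2| < ε provided |s + 2| < ε/16.
Take δ = min(1, ε/16). Then 0 < |s + 2| < δ gives both |s + 2| < 1 and |s + 2| < ε/16, so |(3s^2 - s - 2) − 12| < ε.

δ = min(1, ε/16)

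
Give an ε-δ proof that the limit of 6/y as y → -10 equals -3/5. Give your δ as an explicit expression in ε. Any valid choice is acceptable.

δ = min(5, (25/3)ε)

Fix ε > 0. We seek δ > 0 such that 0 < |y + 10| < δ implies |6/y + 3/5| < ε.
|6/y + 3/5| = 6·|-10 − y|/(10·|y|) = 6|y + 10|/(10|y|).
Require δ ≤ 5 so that |y| > 10 − 5 = 5, hence 10|y| > 50.
Then |6/y + 3/5| < 6|y + 10|/50, which is < ε when |y + 10| < (25/3)ε.
Take δ = min(5, (25/3)ε). Then 0 < |y + 10| < δ gives both |y + 10| < 5 and |y + 10| < (25/3)ε, so |6/y + 3/5| < ε.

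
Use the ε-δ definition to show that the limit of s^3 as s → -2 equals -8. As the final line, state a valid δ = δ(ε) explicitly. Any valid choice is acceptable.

δ = min(1, ε/19)

Let ε > 0. We seek δ > 0 with 0 < |s + 2| < δ ⇒ |s^3 + 8| < ε.
Factor: s^3 + 8 = (s + 2)(s^2 - 2s + 4), so |s^3 + 8| = |s + 2|·|s^2 - 2s + 4|.
Impose δ ≤ 1 so that |s| < 3; then |s^2 - 2s + 4| ≤ 19.
Hence |s^3 + 8| ≤ 19|s + 2|, which is < ε once |s + 2| < ε/19.
Take δ = min(1, ε/19). If 0 < |s + 2| < δ then both bounds hold and |s^3 + 8| ≤ 19|s + 2| < 19·(ε/19) = ε.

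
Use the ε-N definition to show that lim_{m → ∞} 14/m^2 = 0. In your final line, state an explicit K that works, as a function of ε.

K = (14/ε)^{1/2}

Let ε > 0. For m ≥ 1, |14/m^2 − 0| = 14/m^2.
14/m^2 < ε ⇔ m^2 > 14/ε ⇔ m > (14/ε)^{1/2}.
Take K = (14/ε)^{1/2}. Then m > K implies 14/m^2 < ε.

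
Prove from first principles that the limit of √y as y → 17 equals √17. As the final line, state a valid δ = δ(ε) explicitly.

Let ε > 0 be given. We want δ > 0 such that 0 < |y − 17| < δ implies |√y − √17| < ε.
Rationalise: √y − √17 = (y − 17)/(√y + √17), so |√y − √17| = |y − 17|/(√y + √17).
Restrict δ ≤ 17 so that |y − 17| < 17 forces y > 0, and then √y + √17 > √17.
Hence |√y − √17| < |y − 17|/√17, which is < ε once |y − 17| < √17·ε.
Take δ = min(17, √17·ε). If 0 < |y − 17| < δ then y > 0 and |√y − √17| < |y − 17|/√17 < ε.

δ = min(17, √17·ε)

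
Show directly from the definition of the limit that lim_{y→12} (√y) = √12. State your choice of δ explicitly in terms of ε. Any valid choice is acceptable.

δ = min(12, √12·ε)

Fix ε > 0. We want δ > 0 such that 0 < |y − 12| < δ implies |√y − √12| < ε.
Multiplying by the conjugate, |√y − √12| = |y − 12|/(√y + √12).
Restrict δ ≤ 12 so that |y − 12| < 12 forces y > 0, and then √y + √12 > √12.
Hence |√y − √12| < |y − 12|/√12, which is < ε once |y − 12| < √12·ε.
Take δ = min(12, √12·ε). If 0 < |y − 12| < δ then y > 0 and |√y − √12| < |y − 12|/√12 < ε.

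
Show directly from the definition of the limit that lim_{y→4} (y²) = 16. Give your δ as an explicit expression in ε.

Let ε > 0 be given. We seek δ > 0 with 0 < |y − 4| < δ ⇒ |y² − 16| < ε.
Factor: y² − 16 = (y − 4)(y + 4), so |y² − 16| = |y − 4|·|y + 4|.
Restrict δ ≤ 1. Then |y − 4| < 1 gives |y| < 5, so by the triangle inequality |y + 4| ≤ 5 + 4 = 9.
Hence |y² − 16| ≤ 9|y − 4|, which is < ε once |y − 4| < ε/9.
Take δ = min(1, ε/9). If 0 < |y − 4| < δ then both bounds hold and |y² − 16| ≤ 9|y − 4| < 9·(ε/9) = ε.

δ = min(1, ε/9)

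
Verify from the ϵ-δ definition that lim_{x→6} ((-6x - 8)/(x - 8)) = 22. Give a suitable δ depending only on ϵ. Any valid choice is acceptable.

δ = min(1, (1/28)ϵ)

Let ϵ > 0. We want δ > 0 with 0 < |x − 6| < δ ⇒ |(-6x - 8)/(x - 8) − 22| < ϵ.
Combining over a common denominator, (-6x - 8)/(x - 8) − 22 = [(-6x - 8)·(-2) − (-44)·(x - 8)] / [(-2)·(x - 8)] = 56(x − 6) / ((-2)(x - 8)).
So |(-6x - 8)/(x - 8) − 22| = 56|x − 6| / (2·|x − 8|).
Restrict δ ≤ 1. Then |x − 6| < 1 gives |x − 8| = |(x − 6) + (-2)| ≥ 2 − 1 = 1.
Hence |(-6x - 8)/(x - 8) − 22| < 56|x − 6|/(2·1) = 28|x − 6|, which is < ϵ once |x − 6| < (1/28)ϵ.
Take δ = min(1, (1/28)ϵ). Then 0 < |x − 6| < δ forces both bounds, so |(-6x - 8)/(x - 8) − 22| < ϵ.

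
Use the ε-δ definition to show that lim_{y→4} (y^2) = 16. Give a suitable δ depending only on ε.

δ = min(1, ε/9)

Let ε > 0. We seek δ > 0 with 0 < |y − 4| < δ ⇒ |y^2 − 16| < ε.
Factor: y^2 − 16 = (y − 4)(y + 4), so |y^2 − 16| = |y − 4|·|y + 4|.
Restrict δ ≤ 1. Then |y − 4| < 1 gives |y| < 5, so by the triangle inequality |y + 4| ≤ 5 + 4 = 9.
Hence |y^2 − 16| ≤ 9|y − 4|, which is < ε once |y − 4| < ε/9.
Take δ = min(1, ε/9). If 0 < |y − 4| < δ then both bounds hold and |y^2 − 16| ≤ 9|y − 4| < 9·(ε/9) = ε.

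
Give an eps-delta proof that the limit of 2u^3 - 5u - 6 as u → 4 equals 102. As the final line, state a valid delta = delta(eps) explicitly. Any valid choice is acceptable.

Suppose eps > 0. We want delta > 0 such that 0 < |u − 4| < delta implies |(2u^3 - 5u - 6) − 102| < eps.
(2u^3 - 5u - 6) − 102 = 2u^3 - 5u - 108 = (u − 4)(2u^2 + 8u + 27).
So |(2u^3 - 5u - 6) − 102| = |u − 4|·|2u^2 + 8u + 27|.
Require delta ≤ 1. Then |u − 4| < 1 gives |u| < 5, and by the triangle inequality |2u^2 + 8u + 27| ≤ 2·5^2 + 8·5 + 27 = 117.
Hence |(2u^3 - 5u - 6) − 102| ≤ 117|u − 4| < eps provided |u − 4| < eps/117.
Choosing delta = min(1, eps/117) ensures both conditions, hence |(2u^3 - 5u - 6) − 102| < eps.

delta = min(1, eps/117)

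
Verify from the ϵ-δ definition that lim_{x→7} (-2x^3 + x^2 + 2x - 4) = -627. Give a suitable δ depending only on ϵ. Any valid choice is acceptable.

δ = min(1, ϵ/321)

Let ϵ > 0 be given. We want δ > 0 such that 0 < |x − 7| < δ implies |(-2x^3 + x^2 + 2x - 4) + 627| < ϵ.
(-2x^3 + x^2 + 2x - 4) + 627 = -2x^3 + x^2 + 2x + 623 = (x − 7)(-2x^2 - 13x - 89).
So |(-2x^3 + x^2 + 2x - 4) + 627| = |x − 7|·|-2x^2 - 13x - 89|.
Assume first that |x − 7| < 1, so |x| < 8. Then |-2x^2 - 13x - 89| ≤ 2·8^2 + 13·8 + 89 = 321.
Hence |(-2x^3 + x^2 + 2x - 4) + 627| ≤ 321|x − 7| < ϵ provided |x − 7| < ϵ/321.
Choosing δ = min(1, ϵ/321) ensures both conditions, hence |(-2x^3 + x^2 + 2x - 4) + 627| < ϵ.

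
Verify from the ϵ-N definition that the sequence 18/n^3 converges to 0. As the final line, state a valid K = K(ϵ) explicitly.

Let ϵ > 0 be given. For n ≥ 1, |18/n^3 − 0| = 18/n^3.
18/n^3 < ϵ ⇔ n^3 > 18/ϵ ⇔ n > (18/ϵ)^{1/3}.
Take K = (18/ϵ)^{1/3}. Then n > K implies 18/n^3 < ϵ.

K = (18/ϵ)^{1/3}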